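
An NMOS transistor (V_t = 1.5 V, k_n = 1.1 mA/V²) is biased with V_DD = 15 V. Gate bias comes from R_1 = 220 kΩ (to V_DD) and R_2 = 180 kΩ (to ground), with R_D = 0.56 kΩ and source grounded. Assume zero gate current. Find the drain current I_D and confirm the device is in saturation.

I_D ≈ 15 mA

V_G = V_DD·R_2/(R_1+R_2) = 15×180/400 = 6.75 V. With the source grounded, V_GS = V_G = 6.75 V.
Assume saturation: I_D = (k_n/2)(V_GS − V_t)² = (1.1/2)×(6.75 − 1.5)² = 0.55×5.25² = 15.2 mA.
V_DS = V_DD − I_D·R_D = 15 − 15.2×0.56 = 6.51 V.
Saturation requires V_DS ≥ V_GS − V_t = 5.25 V; 6.51 ≥ 5.25 ✓.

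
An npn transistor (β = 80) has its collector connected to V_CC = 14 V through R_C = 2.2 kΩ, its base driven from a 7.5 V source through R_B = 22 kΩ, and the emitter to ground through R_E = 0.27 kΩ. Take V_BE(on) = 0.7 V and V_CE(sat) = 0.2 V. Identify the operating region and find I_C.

saturation; I_C ≈ 5.6 mA

Assume active: I_B = (7.5 − 0.7)/(22 + 81×0.27) = 0.155 mA, I_C = β·I_B = 12.4 mA.
Then V_CE = 14 − 12.4×2.2 − 12.6×0.27 = -16.7 V < 0.2 V — the active assumption fails.
Re-solve with V_CE = 0.2 V. KCL at the emitter: V_E/R_E = (V_BB−0.7−V_E)/R_B + (V_CC−0.2−V_E)/R_C, giving V_E = 1.57 V.
I_C = (V_CC − 0.2 − V_E)/R_C = (13.8 − 1.57)/2.2 = 5.56 mA.
Check: I_B = (6.8 − 1.57)/22 = 0.238 mA, and β·I_B = 19 mA > I_C, confirming saturation.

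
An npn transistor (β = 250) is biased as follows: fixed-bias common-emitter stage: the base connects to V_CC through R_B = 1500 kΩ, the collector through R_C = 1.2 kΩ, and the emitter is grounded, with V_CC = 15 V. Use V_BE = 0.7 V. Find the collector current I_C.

Base loop: V_CC = I_B·R_B + V_BE, so I_B = (15 − 0.7)/1500 kΩ = 0.00953 mA.
In the active region I_C = β·I_B = 250 × 0.00953 = 2.38 mA.
Collector loop: V_CE = V_CC − I_C·R_C = 15 − 2.38×1.2 = 12.1 V.
Since V_CE = 12.1 V > V_CE(sat) ≈ 0.2 V, the transistor is in the active region as assumed.

I_C ≈ 2.4 mA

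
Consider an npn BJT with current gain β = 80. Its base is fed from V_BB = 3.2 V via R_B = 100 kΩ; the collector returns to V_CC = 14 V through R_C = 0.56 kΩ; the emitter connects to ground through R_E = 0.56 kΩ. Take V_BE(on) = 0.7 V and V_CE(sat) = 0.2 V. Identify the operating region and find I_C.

active; I_C ≈ 1.4 mA

Assume active. Base-emitter loop: I_B = (V_BB − V_BE)/(R_B + (β+1)R_E) = (3.2 − 0.7)/(100 + 81×0.56) = 0.0172 mA.
I_C = β·I_B = 80×0.0172 = 1.38 mA.
V_CE = V_CC − I_C·R_C − I_E·R_E = 14 − 1.38×0.56 − 1.39×0.56 = 12.4 V > V_CE(sat), so the active-region assumption holds.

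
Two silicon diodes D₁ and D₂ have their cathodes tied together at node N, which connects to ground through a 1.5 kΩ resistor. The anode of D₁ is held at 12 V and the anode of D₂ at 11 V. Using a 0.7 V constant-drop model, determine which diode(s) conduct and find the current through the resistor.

Only D₁ conducts; I_R ≈ 7.5 mA

Assume both conduct. Then node N would need to be at both 12−0.7 = 11.3 V and 11−0.7 = 10.3 V, which is impossible.
Assume only D₁ conducts: V_N = 12 − 0.7 = 11.3 V, so I_R = 11.3/1.5 = 7.53 mA.
Check D₂: its anode-to-cathode voltage is 11 − 11.3 = -0.3 V < 0.7 V, so it is off. The assumption is consistent.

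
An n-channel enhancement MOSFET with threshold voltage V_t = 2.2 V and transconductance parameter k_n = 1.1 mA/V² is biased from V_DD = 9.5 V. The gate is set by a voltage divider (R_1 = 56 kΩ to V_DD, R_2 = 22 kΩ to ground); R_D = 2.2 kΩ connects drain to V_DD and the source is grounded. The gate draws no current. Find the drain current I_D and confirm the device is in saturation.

I_D ≈ 0.13 mA

V_G = V_DD·R_2/(R_1+R_2) = 9.5×22/78 = 2.68 V. With the source grounded, V_GS = V_G = 2.68 V.
Assume saturation: I_D = (k_n/2)(V_GS − V_t)² = (1.1/2)×(2.68 − 2.2)² = 0.55×0.479² = 0.126 mA.
V_DS = V_DD − I_D·R_D = 9.5 − 0.126×2.2 = 9.22 V.
Saturation requires V_DS ≥ V_GS − V_t = 0.479 V; 9.22 ≥ 0.479 ✓.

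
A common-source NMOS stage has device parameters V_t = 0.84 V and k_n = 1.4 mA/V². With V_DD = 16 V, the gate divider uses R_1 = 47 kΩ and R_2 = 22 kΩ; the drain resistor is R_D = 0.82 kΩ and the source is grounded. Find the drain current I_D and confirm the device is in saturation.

V_G = V_DD·R_2/(R_1+R_2) = 16×22/69 = 5.1 V. With the source grounded, V_GS = V_G = 5.1 V.
Assume saturation: I_D = (k_n/2)(V_GS − V_t)² = (1.4/2)×(5.1 − 0.84)² = 0.7×4.26² = 12.7 mA.
V_DS = V_DD − I_D·R_D = 16 − 12.7×0.82 = 5.58 V.
Saturation requires V_DS ≥ V_GS − V_t = 4.26 V; 5.58 ≥ 4.26 ✓.

I_D ≈ 13 mA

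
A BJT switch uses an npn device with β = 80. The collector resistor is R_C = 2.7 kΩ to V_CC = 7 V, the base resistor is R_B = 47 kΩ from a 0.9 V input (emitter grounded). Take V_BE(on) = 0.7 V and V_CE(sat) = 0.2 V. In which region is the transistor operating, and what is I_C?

active; I_C ≈ 0.34 mA

Assume active. Base-emitter loop: I_B = (V_BB − V_BE)/R_B = (0.9 − 0.7)/47 = 0.00426 mA.
I_C = β·I_B = 80×0.00426 = 0.34 mA.
V_CE = V_CC − I_C·R_C = 7 − 0.34×2.7 = 6.08 V > V_CE(sat), so the active-region assumption holds.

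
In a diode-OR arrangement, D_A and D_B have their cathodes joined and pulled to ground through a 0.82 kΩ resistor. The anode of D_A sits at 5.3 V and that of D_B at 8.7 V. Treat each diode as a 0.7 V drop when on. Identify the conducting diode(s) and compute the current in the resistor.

Assume both conduct. Then node N would need to be at both 5.3−0.7 = 4.6 V and 8.7−0.7 = 8 V, which is impossible.
Assume only D_B conducts: V_N = 8.7 − 0.7 = 8 V, so I_R = 8/0.82 = 9.76 mA.
Check D_A: its anode-to-cathode voltage is 5.3 − 8 = -2.7 V < 0.7 V, so it is off. The assumption is consistent.

Only D_B conducts; I_R ≈ 9.8 mA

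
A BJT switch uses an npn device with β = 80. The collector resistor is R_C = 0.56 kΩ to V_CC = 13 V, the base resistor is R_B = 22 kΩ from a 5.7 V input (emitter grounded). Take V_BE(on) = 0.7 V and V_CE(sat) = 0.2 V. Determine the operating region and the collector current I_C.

Assume active. Base-emitter loop: I_B = (V_BB − V_BE)/R_B = (5.7 − 0.7)/22 = 0.227 mA.
I_C = β·I_B = 80×0.227 = 18.2 mA.
V_CE = V_CC − I_C·R_C = 13 − 18.2×0.56 = 2.82 V > V_CE(sat), so the active-region assumption holds.

active; I_C ≈ 18 mA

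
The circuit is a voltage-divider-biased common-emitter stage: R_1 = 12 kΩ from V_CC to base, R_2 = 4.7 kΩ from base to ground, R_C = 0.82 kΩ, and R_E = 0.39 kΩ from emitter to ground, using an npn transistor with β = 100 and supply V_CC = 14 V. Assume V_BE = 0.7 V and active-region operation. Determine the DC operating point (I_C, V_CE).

Thevenize the base divider: V_Th = V_CC·R_2/(R_1+R_2) = 14×4.7/16.7 = 3.94 V, R_Th = R_1‖R_2 = 3.38 kΩ.
Base-emitter loop: V_Th = I_B·R_Th + V_BE + (β+1)I_B·R_E, so I_B = (3.94 − 0.7) / (3.38 + 101×0.39) = 0.0758 mA.
I_C = β·I_B = 100×0.0758 = 7.58 mA, and I_E = (β+1)I_B = 7.65 mA.
V_CE = V_CC − I_C·R_C − I_E·R_E = 14 − 7.58×0.82 − 7.65×0.39 = 4.8 V.
V_CE = 4.8 V > 0.2 V confirms active-region operation.

I_C ≈ 7.6 mA, V_CE ≈ 4.8 V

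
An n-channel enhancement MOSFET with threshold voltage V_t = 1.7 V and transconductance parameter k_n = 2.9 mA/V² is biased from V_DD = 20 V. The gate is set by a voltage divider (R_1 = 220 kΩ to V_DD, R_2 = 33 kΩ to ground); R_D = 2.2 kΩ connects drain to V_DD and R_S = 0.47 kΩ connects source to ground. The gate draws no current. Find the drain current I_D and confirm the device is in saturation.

I_D ≈ 0.58 mA

V_G = V_DD·R_2/(R_1+R_2) = 20×33/253 = 2.61 V.
Assume saturation: I_D = (k_n/2)(V_GS − V_t)² with V_GS = V_G − I_D·R_S = 2.61 − 0.47·I_D.
Substituting gives 0.32·I_D² − 2.24·I_D + 1.2 = 0, with roots I_D = 0.584 or 6.41 mA.
The root I_D = 6.41 mA gives V_GS = -0.402 V ≤ V_t, so take I_D = 0.584 mA.
Then V_GS = 2.33 V and V_DS = V_DD − I_D(R_D+R_S) = 20 − 0.584×2.67 = 18.4 V.
Saturation requires V_DS ≥ V_GS − V_t = 0.634 V; 18.4 ≥ 0.634 ✓.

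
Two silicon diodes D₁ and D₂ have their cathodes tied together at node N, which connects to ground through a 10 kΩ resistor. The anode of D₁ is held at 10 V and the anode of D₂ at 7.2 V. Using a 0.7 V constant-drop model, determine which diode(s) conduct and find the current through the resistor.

Assume both conduct. Then node N would need to be at both 10−0.7 = 9.3 V and 7.2−0.7 = 6.5 V, which is impossible.
Assume only D₁ conducts: V_N = 10 − 0.7 = 9.3 V, so I_R = 9.3/10 = 0.93 mA.
Check D₂: its anode-to-cathode voltage is 7.2 − 9.3 = -2.1 V < 0.7 V, so it is off. The assumption is consistent.

Only D₁ conducts; I_R ≈ 0.93 mA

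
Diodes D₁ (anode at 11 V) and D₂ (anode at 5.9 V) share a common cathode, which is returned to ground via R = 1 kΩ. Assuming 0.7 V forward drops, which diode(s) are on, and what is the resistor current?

Only D₁ conducts; I_R ≈ 10 mA

Assume both conduct. Then node N would need to be at both 11−0.7 = 10.3 V and 5.9−0.7 = 5.2 V, which is impossible.
Assume only D₁ conducts: V_N = 11 − 0.7 = 10.3 V, so I_R = 10.3/1 = 10.3 mA.
Check D₂: its anode-to-cathode voltage is 5.9 − 10.3 = -4.4 V < 0.7 V, so it is off. The assumption is consistent.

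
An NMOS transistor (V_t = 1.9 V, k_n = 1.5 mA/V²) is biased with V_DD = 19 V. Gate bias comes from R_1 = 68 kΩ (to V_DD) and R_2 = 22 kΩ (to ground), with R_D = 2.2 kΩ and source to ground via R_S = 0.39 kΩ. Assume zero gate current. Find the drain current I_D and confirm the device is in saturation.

I_D ≈ 2.4 mA

V_G = V_DD·R_2/(R_1+R_2) = 19×22/90 = 4.64 V.
Assume saturation: I_D = (k_n/2)(V_GS − V_t)² with V_GS = V_G − I_D·R_S = 4.64 − 0.39·I_D.
Substituting gives 0.114·I_D² − 2.61·I_D + 5.65 = 0, with roots I_D = 2.43 or 20.4 mA.
The root I_D = 20.4 mA gives V_GS = -3.32 V ≤ V_t, so take I_D = 2.43 mA.
Then V_GS = 3.7 V and V_DS = V_DD − I_D(R_D+R_S) = 19 − 2.43×2.59 = 12.7 V.
Saturation requires V_DS ≥ V_GS − V_t = 1.8 V; 12.7 ≥ 1.8 ✓.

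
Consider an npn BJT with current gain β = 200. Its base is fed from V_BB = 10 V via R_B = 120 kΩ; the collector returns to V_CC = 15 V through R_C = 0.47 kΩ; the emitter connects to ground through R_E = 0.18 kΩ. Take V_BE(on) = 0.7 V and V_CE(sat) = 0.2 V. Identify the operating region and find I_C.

Assume active. Base-emitter loop: I_B = (V_BB − V_BE)/(R_B + (β+1)R_E) = (10 − 0.7)/(120 + 201×0.18) = 0.0595 mA.
I_C = β·I_B = 200×0.0595 = 11.9 mA.
V_CE = V_CC − I_C·R_C − I_E·R_E = 15 − 11.9×0.47 − 12×0.18 = 7.25 V > V_CE(sat), so the active-region assumption holds.

active; I_C ≈ 12 mA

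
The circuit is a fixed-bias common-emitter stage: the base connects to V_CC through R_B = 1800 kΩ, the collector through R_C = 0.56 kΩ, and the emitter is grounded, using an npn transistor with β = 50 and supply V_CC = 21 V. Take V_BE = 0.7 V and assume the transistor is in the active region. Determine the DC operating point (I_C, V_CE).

I_C ≈ 0.56 mA, V_CE ≈ 21 V

Base loop: V_CC = I_B·R_B + V_BE, so I_B = (21 − 0.7)/1800 kΩ = 0.0113 mA.
In the active region I_C = β·I_B = 50 × 0.0113 = 0.564 mA.
Collector loop: V_CE = V_CC − I_C·R_C = 21 − 0.564×0.56 = 20.7 V.
Since V_CE = 20.7 V > V_CE(sat) ≈ 0.2 V, the transistor is in the active region as assumed.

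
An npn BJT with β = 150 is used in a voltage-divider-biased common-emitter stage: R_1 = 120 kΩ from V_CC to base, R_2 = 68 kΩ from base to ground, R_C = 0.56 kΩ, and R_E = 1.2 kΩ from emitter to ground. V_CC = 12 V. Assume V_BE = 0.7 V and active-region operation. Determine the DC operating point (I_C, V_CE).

Thevenize the base divider: V_Th = V_CC·R_2/(R_1+R_2) = 12×68/188 = 4.34 V, R_Th = R_1‖R_2 = 43.4 kΩ.
Base-emitter loop: V_Th = I_B·R_Th + V_BE + (β+1)I_B·R_E, so I_B = (4.34 − 0.7) / (43.4 + 151×1.2) = 0.0162 mA.
I_C = β·I_B = 150×0.0162 = 2.43 mA, and I_E = (β+1)I_B = 2.45 mA.
V_CE = V_CC − I_C·R_C − I_E·R_E = 12 − 2.43×0.56 − 2.45×1.2 = 7.7 V.
V_CE = 7.7 V > 0.2 V confirms active-region operation.

I_C ≈ 2.4 mA, V_CE ≈ 7.7 V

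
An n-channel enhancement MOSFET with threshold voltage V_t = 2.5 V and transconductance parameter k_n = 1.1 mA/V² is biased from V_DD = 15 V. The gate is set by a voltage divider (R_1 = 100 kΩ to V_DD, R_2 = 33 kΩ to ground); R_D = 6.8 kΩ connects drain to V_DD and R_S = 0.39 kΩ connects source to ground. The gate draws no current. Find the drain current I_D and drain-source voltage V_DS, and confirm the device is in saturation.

I_D ≈ 0.56 mA, V_DS ≈ 11 V

V_G = V_DD·R_2/(R_1+R_2) = 15×33/133 = 3.72 V.
Assume saturation: I_D = (k_n/2)(V_GS − V_t)² with V_GS = V_G − I_D·R_S = 3.72 − 0.39·I_D.
Substituting gives 0.0837·I_D² − 1.52·I_D + 0.821 = 0, with roots I_D = 0.556 or 17.7 mA.
The root I_D = 17.7 mA gives V_GS = -3.17 V ≤ V_t, so take I_D = 0.556 mA.
Then V_GS = 3.51 V and V_DS = V_DD − I_D(R_D+R_S) = 15 − 0.556×7.19 = 11 V.
Saturation requires V_DS ≥ V_GS − V_t = 1.01 V; 11 ≥ 1.01 ✓.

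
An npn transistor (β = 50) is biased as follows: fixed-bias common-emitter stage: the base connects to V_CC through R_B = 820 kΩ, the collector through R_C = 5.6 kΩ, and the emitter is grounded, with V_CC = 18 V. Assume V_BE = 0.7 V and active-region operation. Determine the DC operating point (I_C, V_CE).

I_C ≈ 1.1 mA, V_CE ≈ 12 V

Base loop: V_CC = I_B·R_B + V_BE, so I_B = (18 − 0.7)/820 kΩ = 0.0211 mA.
In the active region I_C = β·I_B = 50 × 0.0211 = 1.05 mA.
Collector loop: V_CE = V_CC − I_C·R_C = 18 − 1.05×5.6 = 12.1 V.
Since V_CE = 12.1 V > V_CE(sat) ≈ 0.2 V, the transistor is in the active region as assumed.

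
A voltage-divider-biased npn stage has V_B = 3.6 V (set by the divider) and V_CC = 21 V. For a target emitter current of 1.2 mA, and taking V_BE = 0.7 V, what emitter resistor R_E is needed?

V_E = V_B − V_BE = 3.6 − 0.7 = 2.9 V.
R_E = V_E / I_E = 2.9 / 1.2 = 2.42 kΩ.

R_E ≈ 2.4 kΩ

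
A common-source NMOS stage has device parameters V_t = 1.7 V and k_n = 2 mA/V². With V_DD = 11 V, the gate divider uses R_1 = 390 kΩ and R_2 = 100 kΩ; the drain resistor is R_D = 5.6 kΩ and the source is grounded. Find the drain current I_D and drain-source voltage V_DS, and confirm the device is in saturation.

I_D ≈ 0.3 mA, V_DS ≈ 9.3 V

V_G = V_DD·R_2/(R_1+R_2) = 11×100/490 = 2.24 V. With the source grounded, V_GS = V_G = 2.24 V.
Assume saturation: I_D = (k_n/2)(V_GS − V_t)² = (2/2)×(2.24 − 1.7)² = 1×0.545² = 0.297 mA.
V_DS = V_DD − I_D·R_D = 11 − 0.297×5.6 = 9.34 V.
Saturation requires V_DS ≥ V_GS − V_t = 0.545 V; 9.34 ≥ 0.545 ✓.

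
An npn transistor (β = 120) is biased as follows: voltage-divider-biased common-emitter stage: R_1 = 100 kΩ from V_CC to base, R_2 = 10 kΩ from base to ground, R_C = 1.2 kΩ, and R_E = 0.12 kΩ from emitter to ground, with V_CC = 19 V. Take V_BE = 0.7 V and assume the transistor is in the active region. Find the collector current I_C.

Thevenize the base divider: V_Th = V_CC·R_2/(R_1+R_2) = 19×10/110 = 1.73 V, R_Th = R_1‖R_2 = 9.09 kΩ.
Base-emitter loop: V_Th = I_B·R_Th + V_BE + (β+1)I_B·R_E, so I_B = (1.73 − 0.7) / (9.09 + 121×0.12) = 0.0435 mA.
I_C = β·I_B = 120×0.0435 = 5.22 mA, and I_E = (β+1)I_B = 5.26 mA.
V_CE = V_CC − I_C·R_C − I_E·R_E = 19 − 5.22×1.2 − 5.26×0.12 = 12.1 V.
V_CE = 12.1 V > 0.2 V confirms active-region operation.

I_C ≈ 5.2 mA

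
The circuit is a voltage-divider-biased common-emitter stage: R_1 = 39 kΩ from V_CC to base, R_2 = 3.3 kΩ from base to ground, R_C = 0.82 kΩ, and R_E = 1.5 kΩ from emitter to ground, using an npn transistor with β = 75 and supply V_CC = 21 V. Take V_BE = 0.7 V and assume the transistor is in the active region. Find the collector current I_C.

Thevenize the base divider: V_Th = V_CC·R_2/(R_1+R_2) = 21×3.3/42.3 = 1.64 V, R_Th = R_1‖R_2 = 3.04 kΩ.
Base-emitter loop: V_Th = I_B·R_Th + V_BE + (β+1)I_B·R_E, so I_B = (1.64 − 0.7) / (3.04 + 76×1.5) = 0.00802 mA.
I_C = β·I_B = 75×0.00802 = 0.601 mA, and I_E = (β+1)I_B = 0.609 mA.
V_CE = V_CC − I_C·R_C − I_E·R_E = 21 − 0.601×0.82 − 0.609×1.5 = 19.6 V.
V_CE = 19.6 V > 0.2 V confirms active-region operation.

I_C ≈ 0.6 mA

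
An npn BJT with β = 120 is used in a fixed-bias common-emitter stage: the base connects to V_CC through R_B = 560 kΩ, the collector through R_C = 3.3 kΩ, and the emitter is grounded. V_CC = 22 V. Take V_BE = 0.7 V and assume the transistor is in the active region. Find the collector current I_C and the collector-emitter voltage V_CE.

Base loop: V_CC = I_B·R_B + V_BE, so I_B = (22 − 0.7)/560 kΩ = 0.038 mA.
In the active region I_C = β·I_B = 120 × 0.038 = 4.56 mA.
Collector loop: V_CE = V_CC − I_C·R_C = 22 − 4.56×3.3 = 6.94 V.
Since V_CE = 6.94 V > V_CE(sat) ≈ 0.2 V, the transistor is in the active region as assumed.

I_C ≈ 4.6 mA, V_CE ≈ 6.9 V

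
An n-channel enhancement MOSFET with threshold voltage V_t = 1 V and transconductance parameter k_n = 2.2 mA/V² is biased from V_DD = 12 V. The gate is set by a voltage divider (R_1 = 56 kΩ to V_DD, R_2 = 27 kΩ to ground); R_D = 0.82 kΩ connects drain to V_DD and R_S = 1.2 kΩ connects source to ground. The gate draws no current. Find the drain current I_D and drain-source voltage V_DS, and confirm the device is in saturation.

I_D ≈ 1.5 mA, V_DS ≈ 9.1 V

V_G = V_DD·R_2/(R_1+R_2) = 12×27/83 = 3.9 V.
Assume saturation: I_D = (k_n/2)(V_GS − V_t)² with V_GS = V_G − I_D·R_S = 3.9 − 1.2·I_D.
Substituting gives 1.58·I_D² − 8.67·I_D + 9.27 = 0, with roots I_D = 1.46 or 4.01 mA.
The root I_D = 4.01 mA gives V_GS = -0.91 V ≤ V_t, so take I_D = 1.46 mA.
Then V_GS = 2.15 V and V_DS = V_DD − I_D(R_D+R_S) = 12 − 1.46×2.02 = 9.05 V.
Saturation requires V_DS ≥ V_GS − V_t = 1.15 V; 9.05 ≥ 1.15 ✓.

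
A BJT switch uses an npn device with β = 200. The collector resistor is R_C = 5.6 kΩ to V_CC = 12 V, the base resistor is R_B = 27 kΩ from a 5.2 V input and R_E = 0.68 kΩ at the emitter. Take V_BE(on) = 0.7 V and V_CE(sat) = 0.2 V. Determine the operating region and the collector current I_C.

Assume active: I_B = (5.2 − 0.7)/(27 + 201×0.68) = 0.0275 mA, I_C = β·I_B = 5.5 mA.
Then V_CE = 12 − 5.5×5.6 − 5.53×0.68 = -22.5 V < 0.2 V — the active assumption fails.
Re-solve with V_CE = 0.2 V. KCL at the emitter: V_E/R_E = (V_BB−0.7−V_E)/R_B + (V_CC−0.2−V_E)/R_C, giving V_E = 1.35 V.
I_C = (V_CC − 0.2 − V_E)/R_C = (11.8 − 1.35)/5.6 = 1.87 mA.
Check: I_B = (4.5 − 1.35)/27 = 0.117 mA, and β·I_B = 23.3 mA > I_C, confirming saturation.

saturation; I_C ≈ 1.9 mA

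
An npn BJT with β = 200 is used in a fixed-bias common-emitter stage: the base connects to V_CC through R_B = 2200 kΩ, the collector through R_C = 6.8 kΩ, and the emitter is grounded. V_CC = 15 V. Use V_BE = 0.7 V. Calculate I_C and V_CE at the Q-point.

I_C ≈ 1.3 mA, V_CE ≈ 6.2 V

Base loop: V_CC = I_B·R_B + V_BE, so I_B = (15 − 0.7)/2200 kΩ = 0.0065 mA.
In the active region I_C = β·I_B = 200 × 0.0065 = 1.3 mA.
Collector loop: V_CE = V_CC − I_C·R_C = 15 − 1.3×6.8 = 6.16 V.
Since V_CE = 6.16 V > V_CE(sat) ≈ 0.2 V, the transistor is in the active region as assumed.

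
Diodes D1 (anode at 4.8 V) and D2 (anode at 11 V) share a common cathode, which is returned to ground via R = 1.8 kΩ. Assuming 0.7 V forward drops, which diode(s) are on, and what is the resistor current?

Assume both conduct. Then node N would need to be at both 4.8−0.7 = 4.1 V and 11−0.7 = 10.3 V, which is impossible.
Assume only D2 conducts: V_N = 11 − 0.7 = 10.3 V, so I_R = 10.3/1.8 = 5.72 mA.
Check D1: its anode-to-cathode voltage is 4.8 − 10.3 = -5.5 V < 0.7 V, so it is off. The assumption is consistent.

Only D2 conducts; I_R ≈ 5.7 mA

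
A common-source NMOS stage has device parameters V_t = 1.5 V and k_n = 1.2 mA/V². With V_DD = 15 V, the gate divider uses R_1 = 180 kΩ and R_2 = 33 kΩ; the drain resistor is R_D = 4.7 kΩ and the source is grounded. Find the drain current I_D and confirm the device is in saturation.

I_D ≈ 0.41 mA

V_G = V_DD·R_2/(R_1+R_2) = 15×33/213 = 2.32 V. With the source grounded, V_GS = V_G = 2.32 V.
Assume saturation: I_D = (k_n/2)(V_GS − V_t)² = (1.2/2)×(2.32 − 1.5)² = 0.6×0.824² = 0.407 mA.
V_DS = V_DD − I_D·R_D = 15 − 0.407×4.7 = 13.1 V.
Saturation requires V_DS ≥ V_GS − V_t = 0.824 V; 13.1 ≥ 0.824 ✓.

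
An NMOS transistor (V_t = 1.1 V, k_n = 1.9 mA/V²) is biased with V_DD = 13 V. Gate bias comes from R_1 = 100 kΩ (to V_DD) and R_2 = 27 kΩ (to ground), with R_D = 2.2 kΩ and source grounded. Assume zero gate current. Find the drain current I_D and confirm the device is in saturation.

I_D ≈ 2.6 mA

V_G = V_DD·R_2/(R_1+R_2) = 13×27/127 = 2.76 V. With the source grounded, V_GS = V_G = 2.76 V.
Assume saturation: I_D = (k_n/2)(V_GS − V_t)² = (1.9/2)×(2.76 − 1.1)² = 0.95×1.66² = 2.63 mA.
V_DS = V_DD − I_D·R_D = 13 − 2.63×2.2 = 7.21 V.
Saturation requires V_DS ≥ V_GS − V_t = 1.66 V; 7.21 ≥ 1.66 ✓.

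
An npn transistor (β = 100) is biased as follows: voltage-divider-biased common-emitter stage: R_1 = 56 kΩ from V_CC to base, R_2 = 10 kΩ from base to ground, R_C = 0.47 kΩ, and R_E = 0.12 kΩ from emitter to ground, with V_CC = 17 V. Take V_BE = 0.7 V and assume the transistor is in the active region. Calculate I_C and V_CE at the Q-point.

Thevenize the base divider: V_Th = V_CC·R_2/(R_1+R_2) = 17×10/66 = 2.58 V, R_Th = R_1‖R_2 = 8.48 kΩ.
Base-emitter loop: V_Th = I_B·R_Th + V_BE + (β+1)I_B·R_E, so I_B = (2.58 − 0.7) / (8.48 + 101×0.12) = 0.091 mA.
I_C = β·I_B = 100×0.091 = 9.1 mA, and I_E = (β+1)I_B = 9.19 mA.
V_CE = V_CC − I_C·R_C − I_E·R_E = 17 − 9.1×0.47 − 9.19×0.12 = 11.6 V.
V_CE = 11.6 V > 0.2 V confirms active-region operation.

I_C ≈ 9.1 mA, V_CE ≈ 12 V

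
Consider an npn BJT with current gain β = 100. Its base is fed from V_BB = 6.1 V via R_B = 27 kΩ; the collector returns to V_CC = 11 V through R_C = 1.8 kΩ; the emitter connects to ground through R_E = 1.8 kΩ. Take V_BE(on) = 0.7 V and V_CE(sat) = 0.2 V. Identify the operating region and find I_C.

Assume active. Base-emitter loop: I_B = (V_BB − V_BE)/(R_B + (β+1)R_E) = (6.1 − 0.7)/(27 + 101×1.8) = 0.0259 mA.
I_C = β·I_B = 100×0.0259 = 2.59 mA.
V_CE = V_CC − I_C·R_C − I_E·R_E = 11 − 2.59×1.8 − 2.61×1.8 = 1.64 V > V_CE(sat), so the active-region assumption holds.

active; I_C ≈ 2.6 mA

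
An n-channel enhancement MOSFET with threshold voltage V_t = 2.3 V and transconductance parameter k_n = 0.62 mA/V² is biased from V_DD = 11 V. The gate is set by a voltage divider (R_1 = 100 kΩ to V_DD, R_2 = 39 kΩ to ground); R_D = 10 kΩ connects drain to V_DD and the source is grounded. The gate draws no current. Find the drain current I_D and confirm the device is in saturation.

I_D ≈ 0.19 mA

V_G = V_DD·R_2/(R_1+R_2) = 11×39/139 = 3.09 V. With the source grounded, V_GS = V_G = 3.09 V.
Assume saturation: I_D = (k_n/2)(V_GS − V_t)² = (0.62/2)×(3.09 − 2.3)² = 0.31×0.786² = 0.192 mA.
V_DS = V_DD − I_D·R_D = 11 − 0.192×10 = 9.08 V.
Saturation requires V_DS ≥ V_GS − V_t = 0.786 V; 9.08 ≥ 0.786 ✓.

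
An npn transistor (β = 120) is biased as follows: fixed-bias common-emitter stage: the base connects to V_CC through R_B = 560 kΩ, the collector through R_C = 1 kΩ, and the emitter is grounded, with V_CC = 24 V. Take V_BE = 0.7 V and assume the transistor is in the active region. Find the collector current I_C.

I_C ≈ 5 mA

Base loop: V_CC = I_B·R_B + V_BE, so I_B = (24 − 0.7)/560 kΩ = 0.0416 mA.
In the active region I_C = β·I_B = 120 × 0.0416 = 4.99 mA.
Collector loop: V_CE = V_CC − I_C·R_C = 24 − 4.99×1 = 19 V.
Since V_CE = 19 V > V_CE(sat) ≈ 0.2 V, the transistor is in the active region as assumed.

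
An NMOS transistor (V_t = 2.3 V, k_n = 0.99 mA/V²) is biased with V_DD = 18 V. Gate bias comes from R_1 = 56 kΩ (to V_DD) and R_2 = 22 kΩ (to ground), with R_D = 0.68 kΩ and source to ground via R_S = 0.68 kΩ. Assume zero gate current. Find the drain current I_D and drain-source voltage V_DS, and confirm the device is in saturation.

I_D ≈ 1.5 mA, V_DS ≈ 16 V

V_G = V_DD·R_2/(R_1+R_2) = 18×22/78 = 5.08 V.
Assume saturation: I_D = (k_n/2)(V_GS − V_t)² with V_GS = V_G − I_D·R_S = 5.08 − 0.68·I_D.
Substituting gives 0.229·I_D² − 2.87·I_D + 3.82 = 0, with roots I_D = 1.51 or 11 mA.
The root I_D = 11 mA gives V_GS = -2.42 V ≤ V_t, so take I_D = 1.51 mA.
Then V_GS = 4.05 V and V_DS = V_DD − I_D(R_D+R_S) = 18 − 1.51×1.36 = 15.9 V.
Saturation requires V_DS ≥ V_GS − V_t = 1.75 V; 15.9 ≥ 1.75 ✓.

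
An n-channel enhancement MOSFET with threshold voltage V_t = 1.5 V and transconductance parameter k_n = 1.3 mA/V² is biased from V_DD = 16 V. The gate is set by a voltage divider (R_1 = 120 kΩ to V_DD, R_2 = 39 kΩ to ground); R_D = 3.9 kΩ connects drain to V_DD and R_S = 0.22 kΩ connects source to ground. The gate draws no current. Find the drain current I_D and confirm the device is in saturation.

I_D ≈ 2.4 mA

V_G = V_DD·R_2/(R_1+R_2) = 16×39/159 = 3.92 V.
Assume saturation: I_D = (k_n/2)(V_GS − V_t)² with V_GS = V_G − I_D·R_S = 3.92 − 0.22·I_D.
Substituting gives 0.0315·I_D² − 1.69·I_D + 3.82 = 0, with roots I_D = 2.36 or 51.5 mA.
The root I_D = 51.5 mA gives V_GS = -7.4 V ≤ V_t, so take I_D = 2.36 mA.
Then V_GS = 3.41 V and V_DS = V_DD − I_D(R_D+R_S) = 16 − 2.36×4.12 = 6.28 V.
Saturation requires V_DS ≥ V_GS − V_t = 1.91 V; 6.28 ≥ 1.91 ✓.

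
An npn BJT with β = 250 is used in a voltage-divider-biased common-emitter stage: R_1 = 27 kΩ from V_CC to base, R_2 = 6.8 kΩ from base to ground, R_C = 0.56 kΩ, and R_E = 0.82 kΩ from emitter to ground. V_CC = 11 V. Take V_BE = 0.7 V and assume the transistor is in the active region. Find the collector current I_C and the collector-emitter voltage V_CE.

I_C ≈ 1.8 mA, V_CE ≈ 8.5 V

Thevenize the base divider: V_Th = V_CC·R_2/(R_1+R_2) = 11×6.8/33.8 = 2.21 V, R_Th = R_1‖R_2 = 5.43 kΩ.
Base-emitter loop: V_Th = I_B·R_Th + V_BE + (β+1)I_B·R_E, so I_B = (2.21 − 0.7) / (5.43 + 251×0.82) = 0.00716 mA.
I_C = β·I_B = 250×0.00716 = 1.79 mA, and I_E = (β+1)I_B = 1.8 mA.
V_CE = V_CC − I_C·R_C − I_E·R_E = 11 − 1.79×0.56 − 1.8×0.82 = 8.52 V.
V_CE = 8.52 V > 0.2 V confirms active-region operation.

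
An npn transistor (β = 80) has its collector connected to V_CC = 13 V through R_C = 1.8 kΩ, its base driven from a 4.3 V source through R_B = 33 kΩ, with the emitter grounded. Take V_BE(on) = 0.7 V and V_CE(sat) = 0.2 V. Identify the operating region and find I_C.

Assume active: I_B = (4.3 − 0.7)/33 = 0.109 mA, giving I_C = β·I_B = 8.73 mA.
But then V_CE = 13 − 8.73×1.8 = -2.71 V < V_CE(sat) = 0.2 V — impossible in the active region.
So the transistor is saturated. With V_CE = 0.2 V, I_C = (V_CC − 0.2)/R_C = 12.8/1.8 = 7.11 mA.
Check: β·I_B = 8.73 mA > I_C = 7.11 mA, confirming saturation.

saturation; I_C ≈ 7.1 mA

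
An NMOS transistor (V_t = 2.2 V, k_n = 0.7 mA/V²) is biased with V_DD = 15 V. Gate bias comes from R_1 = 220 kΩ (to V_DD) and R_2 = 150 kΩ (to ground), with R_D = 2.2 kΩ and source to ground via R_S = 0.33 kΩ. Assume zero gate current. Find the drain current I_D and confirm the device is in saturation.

I_D ≈ 3 mA

V_G = V_DD·R_2/(R_1+R_2) = 15×150/370 = 6.08 V.
Assume saturation: I_D = (k_n/2)(V_GS − V_t)² with V_GS = V_G − I_D·R_S = 6.08 − 0.33·I_D.
Substituting gives 0.0381·I_D² − 1.9·I_D + 5.27 = 0, with roots I_D = 2.96 or 46.8 mA.
The root I_D = 46.8 mA gives V_GS = -9.36 V ≤ V_t, so take I_D = 2.96 mA.
Then V_GS = 5.11 V and V_DS = V_DD − I_D(R_D+R_S) = 15 − 2.96×2.53 = 7.52 V.
Saturation requires V_DS ≥ V_GS − V_t = 2.91 V; 7.52 ≥ 2.91 ✓.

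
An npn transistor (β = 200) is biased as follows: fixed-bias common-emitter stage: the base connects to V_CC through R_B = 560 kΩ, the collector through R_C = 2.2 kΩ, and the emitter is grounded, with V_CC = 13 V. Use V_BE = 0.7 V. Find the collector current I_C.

Base loop: V_CC = I_B·R_B + V_BE, so I_B = (13 − 0.7)/560 kΩ = 0.022 mA.
In the active region I_C = β·I_B = 200 × 0.022 = 4.39 mA.
Collector loop: V_CE = V_CC − I_C·R_C = 13 − 4.39×2.2 = 3.34 V.
Since V_CE = 3.34 V > V_CE(sat) ≈ 0.2 V, the transistor is in the active region as assumed.

I_C ≈ 4.4 mA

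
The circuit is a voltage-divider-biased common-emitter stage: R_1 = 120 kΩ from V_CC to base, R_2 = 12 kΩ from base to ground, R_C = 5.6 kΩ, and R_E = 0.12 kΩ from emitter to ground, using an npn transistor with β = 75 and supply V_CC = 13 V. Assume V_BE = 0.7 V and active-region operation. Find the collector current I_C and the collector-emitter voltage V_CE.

Thevenize the base divider: V_Th = V_CC·R_2/(R_1+R_2) = 13×12/132 = 1.18 V, R_Th = R_1‖R_2 = 10.9 kΩ.
Base-emitter loop: V_Th = I_B·R_Th + V_BE + (β+1)I_B·R_E, so I_B = (1.18 − 0.7) / (10.9 + 76×0.12) = 0.0241 mA.
I_C = β·I_B = 75×0.0241 = 1.8 mA, and I_E = (β+1)I_B = 1.83 mA.
V_CE = V_CC − I_C·R_C − I_E·R_E = 13 − 1.8×5.6 − 1.83×0.12 = 2.68 V.
V_CE = 2.68 V > 0.2 V confirms active-region operation.

I_C ≈ 1.8 mA, V_CE ≈ 2.7 V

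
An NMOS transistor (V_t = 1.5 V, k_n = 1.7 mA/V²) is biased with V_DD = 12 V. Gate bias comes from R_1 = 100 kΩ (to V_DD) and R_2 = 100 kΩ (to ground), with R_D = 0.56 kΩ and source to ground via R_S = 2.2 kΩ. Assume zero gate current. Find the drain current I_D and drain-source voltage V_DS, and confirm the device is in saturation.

V_G = V_DD·R_2/(R_1+R_2) = 12×100/200 = 6 V.
Assume saturation: I_D = (k_n/2)(V_GS − V_t)² with V_GS = V_G − I_D·R_S = 6 − 2.2·I_D.
Substituting gives 4.11·I_D² − 17.8·I_D + 17.2 = 0, with roots I_D = 1.45 or 2.88 mA.
The root I_D = 2.88 mA gives V_GS = -0.342 V ≤ V_t, so take I_D = 1.45 mA.
Then V_GS = 2.81 V and V_DS = V_DD − I_D(R_D+R_S) = 12 − 1.45×2.76 = 7.99 V.
Saturation requires V_DS ≥ V_GS − V_t = 1.31 V; 7.99 ≥ 1.31 ✓.

I_D ≈ 1.5 mA, V_DS ≈ 8 V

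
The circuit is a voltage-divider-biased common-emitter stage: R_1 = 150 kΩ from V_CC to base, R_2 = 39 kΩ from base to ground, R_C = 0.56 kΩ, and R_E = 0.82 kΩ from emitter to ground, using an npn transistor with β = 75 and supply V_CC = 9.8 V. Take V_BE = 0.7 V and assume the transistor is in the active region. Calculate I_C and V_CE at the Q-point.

I_C ≈ 1.1 mA, V_CE ≈ 8.3 V

Thevenize the base divider: V_Th = V_CC·R_2/(R_1+R_2) = 9.8×39/189 = 2.02 V, R_Th = R_1‖R_2 = 31 kΩ.
Base-emitter loop: V_Th = I_B·R_Th + V_BE + (β+1)I_B·R_E, so I_B = (2.02 − 0.7) / (31 + 76×0.82) = 0.0142 mA.
I_C = β·I_B = 75×0.0142 = 1.06 mA, and I_E = (β+1)I_B = 1.08 mA.
V_CE = V_CC − I_C·R_C − I_E·R_E = 9.8 − 1.06×0.56 − 1.08×0.82 = 8.32 V.
V_CE = 8.32 V > 0.2 V confirms active-region operation.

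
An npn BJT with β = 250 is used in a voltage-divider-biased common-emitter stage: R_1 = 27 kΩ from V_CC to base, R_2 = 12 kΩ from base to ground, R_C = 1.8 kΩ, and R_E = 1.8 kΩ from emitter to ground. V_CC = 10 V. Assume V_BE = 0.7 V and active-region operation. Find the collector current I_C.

I_C ≈ 1.3 mA

Thevenize the base divider: V_Th = V_CC·R_2/(R_1+R_2) = 10×12/39 = 3.08 V, R_Th = R_1‖R_2 = 8.31 kΩ.
Base-emitter loop: V_Th = I_B·R_Th + V_BE + (β+1)I_B·R_E, so I_B = (3.08 − 0.7) / (8.31 + 251×1.8) = 0.00517 mA.
I_C = β·I_B = 250×0.00517 = 1.29 mA, and I_E = (β+1)I_B = 1.3 mA.
V_CE = V_CC − I_C·R_C − I_E·R_E = 10 − 1.29×1.8 − 1.3×1.8 = 5.34 V.
V_CE = 5.34 V > 0.2 V confirms active-region operation.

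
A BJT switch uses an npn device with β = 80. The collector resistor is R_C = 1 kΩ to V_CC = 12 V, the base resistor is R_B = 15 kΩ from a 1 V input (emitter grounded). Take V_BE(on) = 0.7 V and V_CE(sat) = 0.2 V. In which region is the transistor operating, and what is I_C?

active; I_C ≈ 1.6 mA

Assume active. Base-emitter loop: I_B = (V_BB − V_BE)/R_B = (1 − 0.7)/15 = 0.02 mA.
I_C = β·I_B = 80×0.02 = 1.6 mA.
V_CE = V_CC − I_C·R_C = 12 − 1.6×1 = 10.4 V > V_CE(sat), so the active-region assumption holds.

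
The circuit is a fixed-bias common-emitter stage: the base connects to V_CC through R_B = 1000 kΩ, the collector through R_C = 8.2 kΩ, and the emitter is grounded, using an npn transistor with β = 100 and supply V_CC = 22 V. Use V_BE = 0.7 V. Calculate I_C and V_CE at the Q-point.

Base loop: V_CC = I_B·R_B + V_BE, so I_B = (22 − 0.7)/1000 kΩ = 0.0213 mA.
In the active region I_C = β·I_B = 100 × 0.0213 = 2.13 mA.
Collector loop: V_CE = V_CC − I_C·R_C = 22 − 2.13×8.2 = 4.53 V.
Since V_CE = 4.53 V > V_CE(sat) ≈ 0.2 V, the transistor is in the active region as assumed.

I_C ≈ 2.1 mA, V_CE ≈ 4.5 V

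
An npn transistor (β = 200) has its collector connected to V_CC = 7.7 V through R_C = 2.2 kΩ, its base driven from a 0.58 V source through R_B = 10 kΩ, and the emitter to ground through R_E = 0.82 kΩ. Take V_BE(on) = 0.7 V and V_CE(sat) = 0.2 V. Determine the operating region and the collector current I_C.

V_BB = 0.58 V ≤ V_BE(on) = 0.7 V, so the base-emitter junction is not forward biased.
The transistor is in cutoff: I_B = I_C = 0.

cutoff; I_C ≈ 0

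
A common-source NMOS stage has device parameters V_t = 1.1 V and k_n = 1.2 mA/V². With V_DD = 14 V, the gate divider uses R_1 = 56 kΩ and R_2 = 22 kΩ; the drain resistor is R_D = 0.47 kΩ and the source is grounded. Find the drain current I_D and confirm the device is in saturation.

I_D ≈ 4.9 mA

V_G = V_DD·R_2/(R_1+R_2) = 14×22/78 = 3.95 V. With the source grounded, V_GS = V_G = 3.95 V.
Assume saturation: I_D = (k_n/2)(V_GS − V_t)² = (1.2/2)×(3.95 − 1.1)² = 0.6×2.85² = 4.87 mA.
V_DS = V_DD − I_D·R_D = 14 − 4.87×0.47 = 11.7 V.
Saturation requires V_DS ≥ V_GS − V_t = 2.85 V; 11.7 ≥ 2.85 ✓.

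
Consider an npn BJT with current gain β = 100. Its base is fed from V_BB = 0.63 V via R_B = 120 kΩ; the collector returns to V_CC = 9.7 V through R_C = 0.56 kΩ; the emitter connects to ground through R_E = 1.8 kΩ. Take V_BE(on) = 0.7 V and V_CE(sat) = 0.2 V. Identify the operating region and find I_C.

cutoff; I_C ≈ 0

V_BB = 0.63 V ≤ V_BE(on) = 0.7 V, so the base-emitter junction is not forward biased.
The transistor is in cutoff: I_B = I_C = 0.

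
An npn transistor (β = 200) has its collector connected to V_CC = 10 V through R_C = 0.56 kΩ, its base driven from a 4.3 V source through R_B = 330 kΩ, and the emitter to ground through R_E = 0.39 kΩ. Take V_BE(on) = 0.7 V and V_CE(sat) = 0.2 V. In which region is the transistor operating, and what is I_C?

Assume active. Base-emitter loop: I_B = (V_BB − V_BE)/(R_B + (β+1)R_E) = (4.3 − 0.7)/(330 + 201×0.39) = 0.00882 mA.
I_C = β·I_B = 200×0.00882 = 1.76 mA.
V_CE = V_CC − I_C·R_C − I_E·R_E = 10 − 1.76×0.56 − 1.77×0.39 = 8.32 V > V_CE(sat), so the active-region assumption holds.

active; I_C ≈ 1.8 mA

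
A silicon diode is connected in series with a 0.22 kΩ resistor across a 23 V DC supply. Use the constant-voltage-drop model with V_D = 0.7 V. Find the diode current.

KVL around the loop: 23 = V_D + I·R = 0.7 + I × 0.22 kΩ.
So I = (23 − 0.7) / 0.22 kΩ = 22.3 / 0.22 = 101 mA.

I ≈ 100 mA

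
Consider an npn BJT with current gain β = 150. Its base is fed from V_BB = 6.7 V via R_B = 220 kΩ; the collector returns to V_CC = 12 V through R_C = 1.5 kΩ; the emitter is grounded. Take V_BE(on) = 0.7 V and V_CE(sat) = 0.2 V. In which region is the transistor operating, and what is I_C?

Assume active. Base-emitter loop: I_B = (V_BB − V_BE)/R_B = (6.7 − 0.7)/220 = 0.0273 mA.
I_C = β·I_B = 150×0.0273 = 4.09 mA.
V_CE = V_CC − I_C·R_C = 12 − 4.09×1.5 = 5.86 V > V_CE(sat), so the active-region assumption holds.

active; I_C ≈ 4.1 mA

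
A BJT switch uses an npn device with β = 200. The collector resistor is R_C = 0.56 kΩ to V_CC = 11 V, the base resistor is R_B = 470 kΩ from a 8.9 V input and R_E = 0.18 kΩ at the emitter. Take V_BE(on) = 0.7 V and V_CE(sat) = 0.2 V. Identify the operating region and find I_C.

Assume active. Base-emitter loop: I_B = (V_BB − V_BE)/(R_B + (β+1)R_E) = (8.9 − 0.7)/(470 + 201×0.18) = 0.0162 mA.
I_C = β·I_B = 200×0.0162 = 3.24 mA.
V_CE = V_CC − I_C·R_C − I_E·R_E = 11 − 3.24×0.56 − 3.26×0.18 = 8.6 V > V_CE(sat), so the active-region assumption holds.

active; I_C ≈ 3.2 mA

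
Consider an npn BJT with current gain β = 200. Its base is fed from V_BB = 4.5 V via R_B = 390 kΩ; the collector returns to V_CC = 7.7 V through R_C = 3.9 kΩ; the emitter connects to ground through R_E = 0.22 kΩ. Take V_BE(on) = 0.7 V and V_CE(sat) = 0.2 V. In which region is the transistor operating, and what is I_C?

Assume active. Base-emitter loop: I_B = (V_BB − V_BE)/(R_B + (β+1)R_E) = (4.5 − 0.7)/(390 + 201×0.22) = 0.00875 mA.
I_C = β·I_B = 200×0.00875 = 1.75 mA.
V_CE = V_CC − I_C·R_C − I_E·R_E = 7.7 − 1.75×3.9 − 1.76×0.22 = 0.487 V > V_CE(sat), so the active-region assumption holds.

active; I_C ≈ 1.8 mA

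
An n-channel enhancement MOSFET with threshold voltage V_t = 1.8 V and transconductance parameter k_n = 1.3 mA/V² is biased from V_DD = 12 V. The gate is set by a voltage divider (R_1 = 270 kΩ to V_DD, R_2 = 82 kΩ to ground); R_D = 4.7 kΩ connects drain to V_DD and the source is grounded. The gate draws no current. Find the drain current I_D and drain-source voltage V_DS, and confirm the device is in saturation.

V_G = V_DD·R_2/(R_1+R_2) = 12×82/352 = 2.8 V. With the source grounded, V_GS = V_G = 2.8 V.
Assume saturation: I_D = (k_n/2)(V_GS − V_t)² = (1.3/2)×(2.8 − 1.8)² = 0.65×0.995² = 0.644 mA.
V_DS = V_DD − I_D·R_D = 12 − 0.644×4.7 = 8.97 V.
Saturation requires V_DS ≥ V_GS − V_t = 0.995 V; 8.97 ≥ 0.995 ✓.

I_D ≈ 0.64 mA, V_DS ≈ 9 V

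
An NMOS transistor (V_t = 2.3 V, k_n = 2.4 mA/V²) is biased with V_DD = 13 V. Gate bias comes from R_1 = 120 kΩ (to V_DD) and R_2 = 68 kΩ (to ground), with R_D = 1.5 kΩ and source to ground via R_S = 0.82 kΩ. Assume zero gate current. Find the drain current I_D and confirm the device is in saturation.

I_D ≈ 1.5 mA

V_G = V_DD·R_2/(R_1+R_2) = 13×68/188 = 4.7 V.
Assume saturation: I_D = (k_n/2)(V_GS − V_t)² with V_GS = V_G − I_D·R_S = 4.7 − 0.82·I_D.
Substituting gives 0.807·I_D² − 5.73·I_D + 6.92 = 0, with roots I_D = 1.55 or 5.55 mA.
The root I_D = 5.55 mA gives V_GS = 0.149 V ≤ V_t, so take I_D = 1.55 mA.
Then V_GS = 3.43 V and V_DS = V_DD − I_D(R_D+R_S) = 13 − 1.55×2.32 = 9.41 V.
Saturation requires V_DS ≥ V_GS − V_t = 1.13 V; 9.41 ≥ 1.13 ✓.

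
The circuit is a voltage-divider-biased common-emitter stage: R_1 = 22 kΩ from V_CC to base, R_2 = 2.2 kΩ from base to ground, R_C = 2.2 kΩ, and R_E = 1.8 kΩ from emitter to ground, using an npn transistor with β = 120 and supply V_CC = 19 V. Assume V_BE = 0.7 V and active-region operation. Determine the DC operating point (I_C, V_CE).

I_C ≈ 0.56 mA, V_CE ≈ 17 V

Thevenize the base divider: V_Th = V_CC·R_2/(R_1+R_2) = 19×2.2/24.2 = 1.73 V, R_Th = R_1‖R_2 = 2 kΩ.
Base-emitter loop: V_Th = I_B·R_Th + V_BE + (β+1)I_B·R_E, so I_B = (1.73 − 0.7) / (2 + 121×1.8) = 0.00467 mA.
I_C = β·I_B = 120×0.00467 = 0.561 mA, and I_E = (β+1)I_B = 0.566 mA.
V_CE = V_CC − I_C·R_C − I_E·R_E = 19 − 0.561×2.2 − 0.566×1.8 = 16.7 V.
V_CE = 16.7 V > 0.2 V confirms active-region operation.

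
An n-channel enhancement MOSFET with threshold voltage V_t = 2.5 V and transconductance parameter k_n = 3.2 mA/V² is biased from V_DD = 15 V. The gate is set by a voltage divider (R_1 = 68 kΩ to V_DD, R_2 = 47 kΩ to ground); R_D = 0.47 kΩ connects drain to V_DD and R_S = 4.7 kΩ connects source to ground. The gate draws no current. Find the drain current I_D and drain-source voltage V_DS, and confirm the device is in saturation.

V_G = V_DD·R_2/(R_1+R_2) = 15×47/115 = 6.13 V.
Assume saturation: I_D = (k_n/2)(V_GS − V_t)² with V_GS = V_G − I_D·R_S = 6.13 − 4.7·I_D.
Substituting gives 35.3·I_D² − 55.6·I_D + 21.1 = 0, with roots I_D = 0.638 or 0.935 mA.
The root I_D = 0.935 mA gives V_GS = 1.74 V ≤ V_t, so take I_D = 0.638 mA.
Then V_GS = 3.13 V and V_DS = V_DD − I_D(R_D+R_S) = 15 − 0.638×5.17 = 11.7 V.
Saturation requires V_DS ≥ V_GS − V_t = 0.632 V; 11.7 ≥ 0.632 ✓.

I_D ≈ 0.64 mA, V_DS ≈ 12 V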